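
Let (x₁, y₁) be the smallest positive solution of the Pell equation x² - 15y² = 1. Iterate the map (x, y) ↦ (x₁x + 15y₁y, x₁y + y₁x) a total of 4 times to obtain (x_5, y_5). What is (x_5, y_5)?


Step 1: Find the fundamental solution (x₁, y₁) of x² - 15y² = 1.
  Expand √15 as a continued fraction. a₀ = ⌊√15⌋ = 3; iterate m_{k+1} = d_k·a_k − m_k, d_{k+1} = (15 − m_{k+1}²)/d_k, a_{k+1} = ⌊(a₀ + m_{k+1})/d_{k+1}⌋ (starting m₀ = 0, d₀ = 1), with convergents p_k = a_k·p_{k-1} + p_{k-2}, q_k = a_k·q_{k-1} + q_{k-2} (p₋₁ = 1, q₋₁ = 0):
  k = 0: a₀ = 3; p₀/q₀ = 3/1; p₀² − 15·q₀² = 9 − 15 = -6.
  k = 1: m = 3, d = 6, a = ⌊(3 + 3)/6⌋ = 1; p/q = (1·3 + 1)/(1·1 + 0) = 4/1; p² − 15·q² = 16 − 15 = 1.
  The first convergent with p² − 15·q² = 1 gives the fundamental solution (x₁, y₁) = (4, 1).
Step 2: Apply the recurrence (x_{n+1}, y_{n+1}) = (x₁x_n + 15y₁y_n, x₁y_n + y₁x_n) repeatedly.
  From (x_1, y_1) = (4, 1): x_2 = 4·4 + 15·1·1 = 31; y_2 = 4·1 + 1·4 = 8.
  From (x_2, y_2) = (31, 8): x_3 = 4·31 + 15·1·8 = 244; y_3 = 4·8 + 1·31 = 63.
  From (x_3, y_3) = (244, 63): x_4 = 4·244 + 15·1·63 = 1921; y_4 = 4·63 + 1·244 = 496.
  From (x_4, y_4) = (1921, 496): x_5 = 4·1921 + 15·1·496 = 15124; y_5 = 4·496 + 1·1921 = 3905.
Step 3: Verify x_5² - 15·y_5² = 228735376 - 228735375 = 1 (should be 1). ✓

(x_1, y_1) = (4, 1); (x_5, y_5) = (15124, 3905).


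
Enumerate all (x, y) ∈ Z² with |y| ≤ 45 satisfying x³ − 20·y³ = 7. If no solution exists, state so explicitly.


The equation is x³ - 20y³ = 7. For fixed y, x³ = 20·y³ + 7, so a solution requires the RHS to be a perfect cube.
Strategy: iterate y from -45 to 45, compute RHS = 20·y³ + 7, and check whether it is a (positive or negative) perfect cube.
Check small values of y:
  y = 0: RHS = 7 is not a perfect cube.
  y = 1: RHS = 27 = (3)³ ⇒ x = 3 works.
  y = -1: RHS = -13 is not a perfect cube.
  y = 2: RHS = 167 is not a perfect cube.
  y = -2: RHS = -153 is not a perfect cube.
  y = 3: RHS = 547 is not a perfect cube.
  y = -3: RHS = -533 is not a perfect cube.
Continuing the search up to |y| = 45 finds no further solutions beyond those listed.
Collected solutions: (3, 1).

Solutions (with |y| ≤ 45): (3, 1).


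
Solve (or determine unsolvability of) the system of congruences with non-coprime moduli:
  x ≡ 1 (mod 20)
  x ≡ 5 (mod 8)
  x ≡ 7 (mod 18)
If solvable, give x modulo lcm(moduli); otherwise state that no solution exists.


Moduli 20, 8, 18 are not pairwise coprime, so CRT works modulo lcm(m_i) when all pairwise compatibility conditions hold.
Pairwise compatibility: gcd(m_i, m_j) must divide a_i - a_j for every pair.
Merge one congruence at a time:
  Start: x ≡ 1 (mod 20).
  Combine with x ≡ 5 (mod 8): gcd(20, 8) = 4; 5 - 1 = 4, which IS divisible by 4, so compatible.
    Write x = 1 + 20·t and substitute into x ≡ 5 (mod 8): 20·t ≡ 5 − 1 = 4 (mod 8).
    Divide the congruence (and modulus) by g = 4: 5·t ≡ 1 (mod 2).
    Reduce coefficients mod 2: 1·t ≡ 1 (mod 2).
    So t ≡ 1 (mod 2).
    Then x = 1 + 20·1 = 21, valid modulo lcm(20, 8) = 40: x ≡ 21 (mod 40).
  Combine with x ≡ 7 (mod 18): gcd(40, 18) = 2; 7 - 21 = -14, which IS divisible by 2, so compatible.
    Write x = 21 + 40·t and substitute into x ≡ 7 (mod 18): 40·t ≡ 7 − 21 = -14 (mod 18).
    Divide the congruence (and modulus) by g = 2: 20·t ≡ -7 (mod 9).
    Reduce coefficients mod 9: 2·t ≡ 2 (mod 9).
    The inverse of 2 mod 9 is 5 (since 2·5 = 10 = 1·9 + 1), so t ≡ 5·2 = 10 ≡ 1 (mod 9).
    Then x = 21 + 40·1 = 61, valid modulo lcm(40, 18) = 360: x ≡ 61 (mod 360).
Verify: 61 mod 20 = 1, 61 mod 8 = 5, 61 mod 18 = 7.

x ≡ 61 (mod 360).


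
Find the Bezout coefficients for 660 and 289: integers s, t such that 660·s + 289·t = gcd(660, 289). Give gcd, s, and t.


Euclidean algorithm on (660, 289) — divide until remainder is 0:
  660 = 2 · 289 + 82
  289 = 3 · 82 + 43
  82 = 1 · 43 + 39
  43 = 1 · 39 + 4
  39 = 9 · 4 + 3
  4 = 1 · 3 + 1
  3 = 3 · 1 + 0
gcd(660, 289) = 1.
Track Bezout coefficients alongside the remainders: start with r₀ = 660 = a·1 + b·0 (s = 1, t = 0) and r₁ = 289 = a·0 + b·1 (s = 0, t = 1); each new remainder r_{k+1} = r_{k-1} − q_k·r_k inherits s_{k+1} = s_{k-1} − q_k·s_k, t_{k+1} = t_{k-1} − q_k·t_k, so r_k = a·s_k + b·t_k at every step:
  q = 2: r = 82, s = 1 − 2·0 = 1, t = 0 − 2·1 = -2  (check: 660·1 + 289·(-2) = 82)
  q = 3: r = 43, s = 0 − 3·1 = -3, t = 1 − 3·(-2) = 7  (check: 660·(-3) + 289·7 = 43)
  q = 1: r = 39, s = 1 − 1·(-3) = 4, t = -2 − 1·7 = -9  (check: 660·4 + 289·(-9) = 39)
  q = 1: r = 4, s = -3 − 1·4 = -7, t = 7 − 1·(-9) = 16  (check: 660·(-7) + 289·16 = 4)
  q = 9: r = 3, s = 4 − 9·(-7) = 67, t = -9 − 9·16 = -153  (check: 660·67 + 289·(-153) = 3)
  q = 1: r = 1, s = -7 − 1·67 = -74, t = 16 − 1·(-153) = 169  (check: 660·(-74) + 289·169 = 1)
The row with r = 1 (the gcd) gives the Bezout coefficients s = -74, t = 169.
Result: 660 · (-74) + 289 · (169) = 1.

gcd(660, 289) = 1; s = -74, t = 169 (check: 660·(-74) + 289·169 = 1).


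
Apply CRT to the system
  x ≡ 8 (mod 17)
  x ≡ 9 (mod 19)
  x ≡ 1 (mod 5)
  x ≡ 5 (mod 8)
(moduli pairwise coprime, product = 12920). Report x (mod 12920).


Product of moduli M = 17 · 19 · 5 · 8 = 12920.
Merge one congruence at a time:
  Start: x ≡ 8 (mod 17).
  Combine with x ≡ 9 (mod 19); new modulus lcm = 323.
    Write x = 8 + 17·t and substitute into x ≡ 9 (mod 19): 17·t ≡ 9 − 8 = 1 (mod 19).
    The inverse of 17 mod 19 is 9 (since 17·9 = 153 = 8·19 + 1), so t ≡ 9·1 = 9 ≡ 9 (mod 19).
    Then x = 8 + 17·9 = 161, valid modulo lcm(17, 19) = 323: x ≡ 161 (mod 323).
  Combine with x ≡ 1 (mod 5); new modulus lcm = 1615.
    Write x = 161 + 323·t and substitute into x ≡ 1 (mod 5): 323·t ≡ 1 − 161 = -160 (mod 5).
    Reduce coefficients mod 5: 3·t ≡ 0 (mod 5).
    The inverse of 3 mod 5 is 2 (since 3·2 = 6 = 1·5 + 1), so t ≡ 2·0 = 0 ≡ 0 (mod 5).
    Then x = 161 + 323·0 = 161, valid modulo lcm(323, 5) = 1615: x ≡ 161 (mod 1615).
  Combine with x ≡ 5 (mod 8); new modulus lcm = 12920.
    Write x = 161 + 1615·t and substitute into x ≡ 5 (mod 8): 1615·t ≡ 5 − 161 = -156 (mod 8).
    Reduce coefficients mod 8: 7·t ≡ 4 (mod 8).
    The inverse of 7 mod 8 is 7 (since 7·7 = 49 = 6·8 + 1), so t ≡ 7·4 = 28 ≡ 4 (mod 8).
    Then x = 161 + 1615·4 = 6621, valid modulo lcm(1615, 8) = 12920: x ≡ 6621 (mod 12920).
Verify against each original: 6621 mod 17 = 8, 6621 mod 19 = 9, 6621 mod 5 = 1, 6621 mod 8 = 5.

x ≡ 6621 (mod 12920).


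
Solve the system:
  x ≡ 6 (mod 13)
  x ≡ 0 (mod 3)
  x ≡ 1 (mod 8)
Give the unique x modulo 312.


Moduli 13, 3, 8 are pairwise coprime; by CRT there is a unique solution modulo M = 13 · 3 · 8 = 312.
Solve pairwise, accumulating the modulus:
  Start with x ≡ 6 (mod 13).
  Combine with x ≡ 0 (mod 3): since gcd(13, 3) = 1, we get a unique residue mod 39.
    Write x = 6 + 13·t and substitute into x ≡ 0 (mod 3): 13·t ≡ 0 − 6 = -6 (mod 3).
    Reduce coefficients mod 3: 1·t ≡ 0 (mod 3).
    So t ≡ 0 (mod 3).
    Then x = 6 + 13·0 = 6, valid modulo lcm(13, 3) = 39: x ≡ 6 (mod 39).
  Combine with x ≡ 1 (mod 8): since gcd(39, 8) = 1, we get a unique residue mod 312.
    Write x = 6 + 39·t and substitute into x ≡ 1 (mod 8): 39·t ≡ 1 − 6 = -5 (mod 8).
    Reduce coefficients mod 8: 7·t ≡ 3 (mod 8).
    The inverse of 7 mod 8 is 7 (since 7·7 = 49 = 6·8 + 1), so t ≡ 7·3 = 21 ≡ 5 (mod 8).
    Then x = 6 + 39·5 = 201, valid modulo lcm(39, 8) = 312: x ≡ 201 (mod 312).
Verify: 201 mod 13 = 6 ✓, 201 mod 3 = 0 ✓, 201 mod 8 = 1 ✓.

x ≡ 201 (mod 312).


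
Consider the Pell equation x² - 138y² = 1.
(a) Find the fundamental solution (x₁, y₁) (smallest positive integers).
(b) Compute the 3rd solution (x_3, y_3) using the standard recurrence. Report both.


Step 1: Find the fundamental solution (x₁, y₁) of x² - 138y² = 1.
  Expand √138 as a continued fraction. a₀ = ⌊√138⌋ = 11; iterate m_{k+1} = d_k·a_k − m_k, d_{k+1} = (138 − m_{k+1}²)/d_k, a_{k+1} = ⌊(a₀ + m_{k+1})/d_{k+1}⌋ (starting m₀ = 0, d₀ = 1), with convergents p_k = a_k·p_{k-1} + p_{k-2}, q_k = a_k·q_{k-1} + q_{k-2} (p₋₁ = 1, q₋₁ = 0):
  k = 0: a₀ = 11; p₀/q₀ = 11/1; p₀² − 138·q₀² = 121 − 138 = -17.
  k = 1: m = 11, d = 17, a = ⌊(11 + 11)/17⌋ = 1; p/q = (1·11 + 1)/(1·1 + 0) = 12/1; p² − 138·q² = 144 − 138 = 6.
  k = 2: m = 6, d = 6, a = ⌊(11 + 6)/6⌋ = 2; p/q = (2·12 + 11)/(2·1 + 1) = 35/3; p² − 138·q² = 1225 − 1242 = -17.
  k = 3: m = 6, d = 17, a = ⌊(11 + 6)/17⌋ = 1; p/q = (1·35 + 12)/(1·3 + 1) = 47/4; p² − 138·q² = 2209 − 2208 = 1.
  The first convergent with p² − 138·q² = 1 gives the fundamental solution (x₁, y₁) = (47, 4).
Step 2: Apply the recurrence (x_{n+1}, y_{n+1}) = (x₁x_n + 138y₁y_n, x₁y_n + y₁x_n) repeatedly.
  From (x_1, y_1) = (47, 4): x_2 = 47·47 + 138·4·4 = 4417; y_2 = 47·4 + 4·47 = 376.
  From (x_2, y_2) = (4417, 376): x_3 = 47·4417 + 138·4·376 = 415151; y_3 = 47·376 + 4·4417 = 35340.
Step 3: Verify x_3² - 138·y_3² = 172350352801 - 172350352800 = 1 (should be 1). ✓

(x_1, y_1) = (47, 4); (x_3, y_3) = (415151, 35340).


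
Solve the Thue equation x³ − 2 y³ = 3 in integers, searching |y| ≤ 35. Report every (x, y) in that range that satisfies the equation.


The equation is x³ - 2y³ = 3. For fixed y, x³ = 2·y³ + 3, so a solution requires the RHS to be a perfect cube.
Strategy: iterate y from -35 to 35, compute RHS = 2·y³ + 3, and check whether it is a (positive or negative) perfect cube.
Check small values of y:
  y = 0: RHS = 3 is not a perfect cube.
  y = 1: RHS = 5 is not a perfect cube.
  y = -1: RHS = 1 = (1)³ ⇒ x = 1 works.
  y = 2: RHS = 19 is not a perfect cube.
  y = -2: RHS = -13 is not a perfect cube.
  y = 3: RHS = 57 is not a perfect cube.
  y = -3: RHS = -51 is not a perfect cube.
Continuing, at y = -4: RHS = -125 = (-5)³ ⇒ x = -5 works.
Searching the remaining y in |y| ≤ 35 finds no further solutions.
Collected solutions: (1, -1), (-5, -4).

Solutions (with |y| ≤ 35): (1, -1), (-5, -4).


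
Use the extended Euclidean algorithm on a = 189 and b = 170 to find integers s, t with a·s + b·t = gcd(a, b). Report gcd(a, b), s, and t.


Euclidean algorithm on (189, 170) — divide until remainder is 0:
  189 = 1 · 170 + 19
  170 = 8 · 19 + 18
  19 = 1 · 18 + 1
  18 = 18 · 1 + 0
gcd(189, 170) = 1.
Track Bezout coefficients alongside the remainders: start with r₀ = 189 = a·1 + b·0 (s = 1, t = 0) and r₁ = 170 = a·0 + b·1 (s = 0, t = 1); each new remainder r_{k+1} = r_{k-1} − q_k·r_k inherits s_{k+1} = s_{k-1} − q_k·s_k, t_{k+1} = t_{k-1} − q_k·t_k, so r_k = a·s_k + b·t_k at every step:
  q = 1: r = 19, s = 1 − 1·0 = 1, t = 0 − 1·1 = -1  (check: 189·1 + 170·(-1) = 19)
  q = 8: r = 18, s = 0 − 8·1 = -8, t = 1 − 8·(-1) = 9  (check: 189·(-8) + 170·9 = 18)
  q = 1: r = 1, s = 1 − 1·(-8) = 9, t = -1 − 1·9 = -10  (check: 189·9 + 170·(-10) = 1)
The row with r = 1 (the gcd) gives the Bezout coefficients s = 9, t = -10.
Result: 189 · (9) + 170 · (-10) = 1.

gcd(189, 170) = 1; s = 9, t = -10 (check: 189·9 + 170·(-10) = 1).


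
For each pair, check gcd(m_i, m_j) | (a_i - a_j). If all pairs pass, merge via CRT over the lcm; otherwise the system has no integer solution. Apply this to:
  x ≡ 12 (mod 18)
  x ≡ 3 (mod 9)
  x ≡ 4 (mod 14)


Moduli 18, 9, 14 are not pairwise coprime, so CRT works modulo lcm(m_i) when all pairwise compatibility conditions hold.
Pairwise compatibility: gcd(m_i, m_j) must divide a_i - a_j for every pair.
Merge one congruence at a time:
  Start: x ≡ 12 (mod 18).
  Combine with x ≡ 3 (mod 9): gcd(18, 9) = 9; 3 - 12 = -9, which IS divisible by 9, so compatible.
    Write x = 12 + 18·t and substitute into x ≡ 3 (mod 9): 18·t ≡ 3 − 12 = -9 (mod 9).
    Divide the congruence (and modulus) by g = 9: 2·t ≡ -1 (mod 1).
    Modulo 1 every t works; take t = 0.
    Then x = 12 + 18·0 = 12, valid modulo lcm(18, 9) = 18: x ≡ 12 (mod 18).
  Combine with x ≡ 4 (mod 14): gcd(18, 14) = 2; 4 - 12 = -8, which IS divisible by 2, so compatible.
    Write x = 12 + 18·t and substitute into x ≡ 4 (mod 14): 18·t ≡ 4 − 12 = -8 (mod 14).
    Divide the congruence (and modulus) by g = 2: 9·t ≡ -4 (mod 7).
    Reduce coefficients mod 7: 2·t ≡ 3 (mod 7).
    The inverse of 2 mod 7 is 4 (since 2·4 = 8 = 1·7 + 1), so t ≡ 4·3 = 12 ≡ 5 (mod 7).
    Then x = 12 + 18·5 = 102, valid modulo lcm(18, 14) = 126: x ≡ 102 (mod 126).
Verify: 102 mod 18 = 12, 102 mod 9 = 3, 102 mod 14 = 4.

x ≡ 102 (mod 126).


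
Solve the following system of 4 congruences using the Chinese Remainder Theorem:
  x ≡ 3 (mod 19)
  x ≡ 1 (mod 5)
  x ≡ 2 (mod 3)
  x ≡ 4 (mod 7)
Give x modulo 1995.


Product of moduli M = 19 · 5 · 3 · 7 = 1995.
Merge one congruence at a time:
  Start: x ≡ 3 (mod 19).
  Combine with x ≡ 1 (mod 5); new modulus lcm = 95.
    Write x = 3 + 19·t and substitute into x ≡ 1 (mod 5): 19·t ≡ 1 − 3 = -2 (mod 5).
    Reduce coefficients mod 5: 4·t ≡ 3 (mod 5).
    The inverse of 4 mod 5 is 4 (since 4·4 = 16 = 3·5 + 1), so t ≡ 4·3 = 12 ≡ 2 (mod 5).
    Then x = 3 + 19·2 = 41, valid modulo lcm(19, 5) = 95: x ≡ 41 (mod 95).
  Combine with x ≡ 2 (mod 3); new modulus lcm = 285.
    Write x = 41 + 95·t and substitute into x ≡ 2 (mod 3): 95·t ≡ 2 − 41 = -39 (mod 3).
    Reduce coefficients mod 3: 2·t ≡ 0 (mod 3).
    The inverse of 2 mod 3 is 2 (since 2·2 = 4 = 1·3 + 1), so t ≡ 2·0 = 0 ≡ 0 (mod 3).
    Then x = 41 + 95·0 = 41, valid modulo lcm(95, 3) = 285: x ≡ 41 (mod 285).
  Combine with x ≡ 4 (mod 7); new modulus lcm = 1995.
    Write x = 41 + 285·t and substitute into x ≡ 4 (mod 7): 285·t ≡ 4 − 41 = -37 (mod 7).
    Reduce coefficients mod 7: 5·t ≡ 5 (mod 7).
    The inverse of 5 mod 7 is 3 (since 5·3 = 15 = 2·7 + 1), so t ≡ 3·5 = 15 ≡ 1 (mod 7).
    Then x = 41 + 285·1 = 326, valid modulo lcm(285, 7) = 1995: x ≡ 326 (mod 1995).
Verify against each original: 326 mod 19 = 3, 326 mod 5 = 1, 326 mod 3 = 2, 326 mod 7 = 4.

x ≡ 326 (mod 1995).


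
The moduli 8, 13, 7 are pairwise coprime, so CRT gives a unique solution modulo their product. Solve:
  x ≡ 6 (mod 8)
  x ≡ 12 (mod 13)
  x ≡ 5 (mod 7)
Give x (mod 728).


Moduli 8, 13, 7 are pairwise coprime; by CRT there is a unique solution modulo M = 8 · 13 · 7 = 728.
Solve pairwise, accumulating the modulus:
  Start with x ≡ 6 (mod 8).
  Combine with x ≡ 12 (mod 13): since gcd(8, 13) = 1, we get a unique residue mod 104.
    Write x = 6 + 8·t and substitute into x ≡ 12 (mod 13): 8·t ≡ 12 − 6 = 6 (mod 13).
    The inverse of 8 mod 13 is 5 (since 8·5 = 40 = 3·13 + 1), so t ≡ 5·6 = 30 ≡ 4 (mod 13).
    Then x = 6 + 8·4 = 38, valid modulo lcm(8, 13) = 104: x ≡ 38 (mod 104).
  Combine with x ≡ 5 (mod 7): since gcd(104, 7) = 1, we get a unique residue mod 728.
    Write x = 38 + 104·t and substitute into x ≡ 5 (mod 7): 104·t ≡ 5 − 38 = -33 (mod 7).
    Reduce coefficients mod 7: 6·t ≡ 2 (mod 7).
    The inverse of 6 mod 7 is 6 (since 6·6 = 36 = 5·7 + 1), so t ≡ 6·2 = 12 ≡ 5 (mod 7).
    Then x = 38 + 104·5 = 558, valid modulo lcm(104, 7) = 728: x ≡ 558 (mod 728).
Verify: 558 mod 8 = 6 ✓, 558 mod 13 = 12 ✓, 558 mod 7 = 5 ✓.

x ≡ 558 (mod 728).


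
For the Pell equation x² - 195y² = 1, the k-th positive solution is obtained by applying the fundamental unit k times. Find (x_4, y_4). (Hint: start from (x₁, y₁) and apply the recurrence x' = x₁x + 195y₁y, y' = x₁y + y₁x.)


Step 1: Find the fundamental solution (x₁, y₁) of x² - 195y² = 1.
  Expand √195 as a continued fraction. a₀ = ⌊√195⌋ = 13; iterate m_{k+1} = d_k·a_k − m_k, d_{k+1} = (195 − m_{k+1}²)/d_k, a_{k+1} = ⌊(a₀ + m_{k+1})/d_{k+1}⌋ (starting m₀ = 0, d₀ = 1), with convergents p_k = a_k·p_{k-1} + p_{k-2}, q_k = a_k·q_{k-1} + q_{k-2} (p₋₁ = 1, q₋₁ = 0):
  k = 0: a₀ = 13; p₀/q₀ = 13/1; p₀² − 195·q₀² = 169 − 195 = -26.
  k = 1: m = 13, d = 26, a = ⌊(13 + 13)/26⌋ = 1; p/q = (1·13 + 1)/(1·1 + 0) = 14/1; p² − 195·q² = 196 − 195 = 1.
  The first convergent with p² − 195·q² = 1 gives the fundamental solution (x₁, y₁) = (14, 1).
Step 2: Apply the recurrence (x_{n+1}, y_{n+1}) = (x₁x_n + 195y₁y_n, x₁y_n + y₁x_n) repeatedly.
  From (x_1, y_1) = (14, 1): x_2 = 14·14 + 195·1·1 = 391; y_2 = 14·1 + 1·14 = 28.
  From (x_2, y_2) = (391, 28): x_3 = 14·391 + 195·1·28 = 10934; y_3 = 14·28 + 1·391 = 783.
  From (x_3, y_3) = (10934, 783): x_4 = 14·10934 + 195·1·783 = 305761; y_4 = 14·783 + 1·10934 = 21896.
Step 3: Verify x_4² - 195·y_4² = 93489789121 - 93489789120 = 1 (should be 1). ✓

(x_1, y_1) = (14, 1); (x_4, y_4) = (305761, 21896).


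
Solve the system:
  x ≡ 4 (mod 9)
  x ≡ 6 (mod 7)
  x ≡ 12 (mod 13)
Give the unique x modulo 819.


Moduli 9, 7, 13 are pairwise coprime; by CRT there is a unique solution modulo M = 9 · 7 · 13 = 819.
Solve pairwise, accumulating the modulus:
  Start with x ≡ 4 (mod 9).
  Combine with x ≡ 6 (mod 7): since gcd(9, 7) = 1, we get a unique residue mod 63.
    Write x = 4 + 9·t and substitute into x ≡ 6 (mod 7): 9·t ≡ 6 − 4 = 2 (mod 7).
    Reduce coefficients mod 7: 2·t ≡ 2 (mod 7).
    The inverse of 2 mod 7 is 4 (since 2·4 = 8 = 1·7 + 1), so t ≡ 4·2 = 8 ≡ 1 (mod 7).
    Then x = 4 + 9·1 = 13, valid modulo lcm(9, 7) = 63: x ≡ 13 (mod 63).
  Combine with x ≡ 12 (mod 13): since gcd(63, 13) = 1, we get a unique residue mod 819.
    Write x = 13 + 63·t and substitute into x ≡ 12 (mod 13): 63·t ≡ 12 − 13 = -1 (mod 13).
    Reduce coefficients mod 13: 11·t ≡ 12 (mod 13).
    The inverse of 11 mod 13 is 6 (since 11·6 = 66 = 5·13 + 1), so t ≡ 6·12 = 72 ≡ 7 (mod 13).
    Then x = 13 + 63·7 = 454, valid modulo lcm(63, 13) = 819: x ≡ 454 (mod 819).
Verify: 454 mod 9 = 4 ✓, 454 mod 7 = 6 ✓, 454 mod 13 = 12 ✓.

x ≡ 454 (mod 819).


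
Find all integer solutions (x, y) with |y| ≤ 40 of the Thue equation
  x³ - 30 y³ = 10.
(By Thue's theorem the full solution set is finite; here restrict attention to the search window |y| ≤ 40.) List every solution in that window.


The equation is x³ - 30y³ = 10. For fixed y, x³ = 30·y³ + 10, so a solution requires the RHS to be a perfect cube.
Strategy: iterate y from -40 to 40, compute RHS = 30·y³ + 10, and check whether it is a (positive or negative) perfect cube.
Check small values of y:
  y = 0: RHS = 10 is not a perfect cube.
  y = 1: RHS = 40 is not a perfect cube.
  y = -1: RHS = -20 is not a perfect cube.
  y = 2: RHS = 250 is not a perfect cube.
  y = -2: RHS = -230 is not a perfect cube.
  y = 3: RHS = 820 is not a perfect cube.
  y = -3: RHS = -800 is not a perfect cube.
Continuing the search up to |y| = 40 finds no solutions either.
No (x, y) in the scanned range satisfies the equation.

No integer solutions with |y| ≤ 40.


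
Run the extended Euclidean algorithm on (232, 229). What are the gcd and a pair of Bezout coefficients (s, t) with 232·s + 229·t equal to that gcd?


Euclidean algorithm on (232, 229) — divide until remainder is 0:
  232 = 1 · 229 + 3
  229 = 76 · 3 + 1
  3 = 3 · 1 + 0
gcd(232, 229) = 1.
Track Bezout coefficients alongside the remainders: start with r₀ = 232 = a·1 + b·0 (s = 1, t = 0) and r₁ = 229 = a·0 + b·1 (s = 0, t = 1); each new remainder r_{k+1} = r_{k-1} − q_k·r_k inherits s_{k+1} = s_{k-1} − q_k·s_k, t_{k+1} = t_{k-1} − q_k·t_k, so r_k = a·s_k + b·t_k at every step:
  q = 1: r = 3, s = 1 − 1·0 = 1, t = 0 − 1·1 = -1  (check: 232·1 + 229·(-1) = 3)
  q = 76: r = 1, s = 0 − 76·1 = -76, t = 1 − 76·(-1) = 77  (check: 232·(-76) + 229·77 = 1)
The row with r = 1 (the gcd) gives the Bezout coefficients s = -76, t = 77.
Result: 232 · (-76) + 229 · (77) = 1.

gcd(232, 229) = 1; s = -76, t = 77 (check: 232·(-76) + 229·77 = 1).


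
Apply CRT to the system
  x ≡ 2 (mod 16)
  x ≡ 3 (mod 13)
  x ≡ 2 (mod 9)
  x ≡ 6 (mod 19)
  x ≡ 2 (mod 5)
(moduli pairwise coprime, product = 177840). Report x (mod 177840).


Product of moduli M = 16 · 13 · 9 · 19 · 5 = 177840.
Merge one congruence at a time:
  Start: x ≡ 2 (mod 16).
  Combine with x ≡ 3 (mod 13); new modulus lcm = 208.
    Write x = 2 + 16·t and substitute into x ≡ 3 (mod 13): 16·t ≡ 3 − 2 = 1 (mod 13).
    Reduce coefficients mod 13: 3·t ≡ 1 (mod 13).
    The inverse of 3 mod 13 is 9 (since 3·9 = 27 = 2·13 + 1), so t ≡ 9·1 = 9 ≡ 9 (mod 13).
    Then x = 2 + 16·9 = 146, valid modulo lcm(16, 13) = 208: x ≡ 146 (mod 208).
  Combine with x ≡ 2 (mod 9); new modulus lcm = 1872.
    Write x = 146 + 208·t and substitute into x ≡ 2 (mod 9): 208·t ≡ 2 − 146 = -144 (mod 9).
    Reduce coefficients mod 9: 1·t ≡ 0 (mod 9).
    So t ≡ 0 (mod 9).
    Then x = 146 + 208·0 = 146, valid modulo lcm(208, 9) = 1872: x ≡ 146 (mod 1872).
  Combine with x ≡ 6 (mod 19); new modulus lcm = 35568.
    Write x = 146 + 1872·t and substitute into x ≡ 6 (mod 19): 1872·t ≡ 6 − 146 = -140 (mod 19).
    Reduce coefficients mod 19: 10·t ≡ 12 (mod 19).
    The inverse of 10 mod 19 is 2 (since 10·2 = 20 = 1·19 + 1), so t ≡ 2·12 = 24 ≡ 5 (mod 19).
    Then x = 146 + 1872·5 = 9506, valid modulo lcm(1872, 19) = 35568: x ≡ 9506 (mod 35568).
  Combine with x ≡ 2 (mod 5); new modulus lcm = 177840.
    Write x = 9506 + 35568·t and substitute into x ≡ 2 (mod 5): 35568·t ≡ 2 − 9506 = -9504 (mod 5).
    Reduce coefficients mod 5: 3·t ≡ 1 (mod 5).
    The inverse of 3 mod 5 is 2 (since 3·2 = 6 = 1·5 + 1), so t ≡ 2·1 = 2 ≡ 2 (mod 5).
    Then x = 9506 + 35568·2 = 80642, valid modulo lcm(35568, 5) = 177840: x ≡ 80642 (mod 177840).
Verify against each original: 80642 mod 16 = 2, 80642 mod 13 = 3, 80642 mod 9 = 2, 80642 mod 19 = 6, 80642 mod 5 = 2.

x ≡ 80642 (mod 177840).


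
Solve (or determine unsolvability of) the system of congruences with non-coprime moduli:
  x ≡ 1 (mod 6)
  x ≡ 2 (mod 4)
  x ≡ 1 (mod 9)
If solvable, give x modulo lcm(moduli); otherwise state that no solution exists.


Moduli 6, 4, 9 are not pairwise coprime, so CRT works modulo lcm(m_i) when all pairwise compatibility conditions hold.
Pairwise compatibility: gcd(m_i, m_j) must divide a_i - a_j for every pair.
Merge one congruence at a time:
  Start: x ≡ 1 (mod 6).
  Combine with x ≡ 2 (mod 4): gcd(6, 4) = 2, and 2 - 1 = 1 is NOT divisible by 2.
    ⇒ system is inconsistent (no integer solution).

No solution (the system is inconsistent).


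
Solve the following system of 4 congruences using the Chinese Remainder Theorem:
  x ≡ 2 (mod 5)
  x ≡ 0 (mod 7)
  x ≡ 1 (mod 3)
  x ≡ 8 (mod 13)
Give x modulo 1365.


Product of moduli M = 5 · 7 · 3 · 13 = 1365.
Merge one congruence at a time:
  Start: x ≡ 2 (mod 5).
  Combine with x ≡ 0 (mod 7); new modulus lcm = 35.
    Write x = 2 + 5·t and substitute into x ≡ 0 (mod 7): 5·t ≡ 0 − 2 = -2 (mod 7).
    Reduce coefficients mod 7: 5·t ≡ 5 (mod 7).
    The inverse of 5 mod 7 is 3 (since 5·3 = 15 = 2·7 + 1), so t ≡ 3·5 = 15 ≡ 1 (mod 7).
    Then x = 2 + 5·1 = 7, valid modulo lcm(5, 7) = 35: x ≡ 7 (mod 35).
  Combine with x ≡ 1 (mod 3); new modulus lcm = 105.
    Write x = 7 + 35·t and substitute into x ≡ 1 (mod 3): 35·t ≡ 1 − 7 = -6 (mod 3).
    Reduce coefficients mod 3: 2·t ≡ 0 (mod 3).
    The inverse of 2 mod 3 is 2 (since 2·2 = 4 = 1·3 + 1), so t ≡ 2·0 = 0 ≡ 0 (mod 3).
    Then x = 7 + 35·0 = 7, valid modulo lcm(35, 3) = 105: x ≡ 7 (mod 105).
  Combine with x ≡ 8 (mod 13); new modulus lcm = 1365.
    Write x = 7 + 105·t and substitute into x ≡ 8 (mod 13): 105·t ≡ 8 − 7 = 1 (mod 13).
    Reduce coefficients mod 13: 1·t ≡ 1 (mod 13).
    So t ≡ 1 (mod 13).
    Then x = 7 + 105·1 = 112, valid modulo lcm(105, 13) = 1365: x ≡ 112 (mod 1365).
Verify against each original: 112 mod 5 = 2, 112 mod 7 = 0, 112 mod 3 = 1, 112 mod 13 = 8.

x ≡ 112 (mod 1365).


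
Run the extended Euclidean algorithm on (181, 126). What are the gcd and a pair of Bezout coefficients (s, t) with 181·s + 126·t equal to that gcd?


Euclidean algorithm on (181, 126) — divide until remainder is 0:
  181 = 1 · 126 + 55
  126 = 2 · 55 + 16
  55 = 3 · 16 + 7
  16 = 2 · 7 + 2
  7 = 3 · 2 + 1
  2 = 2 · 1 + 0
gcd(181, 126) = 1.
Track Bezout coefficients alongside the remainders: start with r₀ = 181 = a·1 + b·0 (s = 1, t = 0) and r₁ = 126 = a·0 + b·1 (s = 0, t = 1); each new remainder r_{k+1} = r_{k-1} − q_k·r_k inherits s_{k+1} = s_{k-1} − q_k·s_k, t_{k+1} = t_{k-1} − q_k·t_k, so r_k = a·s_k + b·t_k at every step:
  q = 1: r = 55, s = 1 − 1·0 = 1, t = 0 − 1·1 = -1  (check: 181·1 + 126·(-1) = 55)
  q = 2: r = 16, s = 0 − 2·1 = -2, t = 1 − 2·(-1) = 3  (check: 181·(-2) + 126·3 = 16)
  q = 3: r = 7, s = 1 − 3·(-2) = 7, t = -1 − 3·3 = -10  (check: 181·7 + 126·(-10) = 7)
  q = 2: r = 2, s = -2 − 2·7 = -16, t = 3 − 2·(-10) = 23  (check: 181·(-16) + 126·23 = 2)
  q = 3: r = 1, s = 7 − 3·(-16) = 55, t = -10 − 3·23 = -79  (check: 181·55 + 126·(-79) = 1)
The row with r = 1 (the gcd) gives the Bezout coefficients s = 55, t = -79.
Result: 181 · (55) + 126 · (-79) = 1.

gcd(181, 126) = 1; s = 55, t = -79 (check: 181·55 + 126·(-79) = 1).


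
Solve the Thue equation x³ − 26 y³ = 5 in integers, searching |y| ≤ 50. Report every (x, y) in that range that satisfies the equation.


The equation is x³ - 26y³ = 5. For fixed y, x³ = 26·y³ + 5, so a solution requires the RHS to be a perfect cube.
Strategy: iterate y from -50 to 50, compute RHS = 26·y³ + 5, and check whether it is a (positive or negative) perfect cube.
Check small values of y:
  y = 0: RHS = 5 is not a perfect cube.
  y = 1: RHS = 31 is not a perfect cube.
  y = -1: RHS = -21 is not a perfect cube.
  y = 2: RHS = 213 is not a perfect cube.
  y = -2: RHS = -203 is not a perfect cube.
  y = 3: RHS = 707 is not a perfect cube.
  y = -3: RHS = -697 is not a perfect cube.
Continuing the search up to |y| = 50 finds no solutions either.
No (x, y) in the scanned range satisfies the equation.

No integer solutions with |y| ≤ 50.


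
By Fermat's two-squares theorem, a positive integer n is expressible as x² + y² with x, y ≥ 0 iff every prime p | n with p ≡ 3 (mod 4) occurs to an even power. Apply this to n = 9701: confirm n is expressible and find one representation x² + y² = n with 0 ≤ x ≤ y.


Step 1: Factor n = 9701 = 89 · 109.
Step 2: Check the mod-4 condition on each prime factor: 89 ≡ 1 (mod 4), exponent 1; 109 ≡ 1 (mod 4), exponent 1.
All primes ≡ 3 (mod 4) appear to even exponent (or don't appear), so by the two-squares theorem n IS expressible as a sum of two squares.
Step 3: Build a representation. Here n = 89 · 109 is a product of primes ≡ 1 (mod 4). Each prime p ≡ 1 (mod 4) is itself a sum of two squares; find a² by testing p − a² for a perfect square:
  89: 89 − 1² = 88, 89 − 2² = 85, 89 − 3² = 80, 89 − 4² = 73, 89 − 5² = 64 = 8² ⇒ 89 = 5² + 8².
  109: 109 − 1² = 108, 109 − 2² = 105, 109 − 3² = 100 = 10² ⇒ 109 = 3² + 10².
  Combine using the Brahmagupta–Fibonacci identity (a² + b²)(c² + d²) = (ac − bd)² + (ad + bc)² = (ac + bd)² + (ad − bc)²:
  89 · 109 = 9701: from (5² + 8²)(3² + 10²), take (5·3 − 8·10, 5·10 + 8·3) = (15 − 80, 50 + 24) = (-65, 74); dropping signs (only squares matter) gives (65, 74); check 65² + 74² = 4225 + 5476 = 9701 ✓.
Step 4: Order so x ≤ y and verify: 65² + 74² = 4225 + 5476 = 9701 = n. ✓

n = 9701 = 65² + 74² (one valid representation with x ≤ y).


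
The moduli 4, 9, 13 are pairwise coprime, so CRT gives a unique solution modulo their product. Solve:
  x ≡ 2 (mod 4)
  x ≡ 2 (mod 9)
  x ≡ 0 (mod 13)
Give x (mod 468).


Moduli 4, 9, 13 are pairwise coprime; by CRT there is a unique solution modulo M = 4 · 9 · 13 = 468.
Solve pairwise, accumulating the modulus:
  Start with x ≡ 2 (mod 4).
  Combine with x ≡ 2 (mod 9): since gcd(4, 9) = 1, we get a unique residue mod 36.
    Write x = 2 + 4·t and substitute into x ≡ 2 (mod 9): 4·t ≡ 2 − 2 = 0 (mod 9).
    The inverse of 4 mod 9 is 7 (since 4·7 = 28 = 3·9 + 1), so t ≡ 7·0 = 0 ≡ 0 (mod 9).
    Then x = 2 + 4·0 = 2, valid modulo lcm(4, 9) = 36: x ≡ 2 (mod 36).
  Combine with x ≡ 0 (mod 13): since gcd(36, 13) = 1, we get a unique residue mod 468.
    Write x = 2 + 36·t and substitute into x ≡ 0 (mod 13): 36·t ≡ 0 − 2 = -2 (mod 13).
    Reduce coefficients mod 13: 10·t ≡ 11 (mod 13).
    The inverse of 10 mod 13 is 4 (since 10·4 = 40 = 3·13 + 1), so t ≡ 4·11 = 44 ≡ 5 (mod 13).
    Then x = 2 + 36·5 = 182, valid modulo lcm(36, 13) = 468: x ≡ 182 (mod 468).
Verify: 182 mod 4 = 2 ✓, 182 mod 9 = 2 ✓, 182 mod 13 = 0 ✓.

x ≡ 182 (mod 468).


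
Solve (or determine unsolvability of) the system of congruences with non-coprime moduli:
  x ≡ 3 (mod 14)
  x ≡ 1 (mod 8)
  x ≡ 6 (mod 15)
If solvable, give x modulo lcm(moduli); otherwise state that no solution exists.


Moduli 14, 8, 15 are not pairwise coprime, so CRT works modulo lcm(m_i) when all pairwise compatibility conditions hold.
Pairwise compatibility: gcd(m_i, m_j) must divide a_i - a_j for every pair.
Merge one congruence at a time:
  Start: x ≡ 3 (mod 14).
  Combine with x ≡ 1 (mod 8): gcd(14, 8) = 2; 1 - 3 = -2, which IS divisible by 2, so compatible.
    Write x = 3 + 14·t and substitute into x ≡ 1 (mod 8): 14·t ≡ 1 − 3 = -2 (mod 8).
    Divide the congruence (and modulus) by g = 2: 7·t ≡ -1 (mod 4).
    Reduce coefficients mod 4: 3·t ≡ 3 (mod 4).
    The inverse of 3 mod 4 is 3 (since 3·3 = 9 = 2·4 + 1), so t ≡ 3·3 = 9 ≡ 1 (mod 4).
    Then x = 3 + 14·1 = 17, valid modulo lcm(14, 8) = 56: x ≡ 17 (mod 56).
  Combine with x ≡ 6 (mod 15): gcd(56, 15) = 1; 6 - 17 = -11, which IS divisible by 1, so compatible.
    Write x = 17 + 56·t and substitute into x ≡ 6 (mod 15): 56·t ≡ 6 − 17 = -11 (mod 15).
    Reduce coefficients mod 15: 11·t ≡ 4 (mod 15).
    The inverse of 11 mod 15 is 11 (since 11·11 = 121 = 8·15 + 1), so t ≡ 11·4 = 44 ≡ 14 (mod 15).
    Then x = 17 + 56·14 = 801, valid modulo lcm(56, 15) = 840: x ≡ 801 (mod 840).
Verify: 801 mod 14 = 3, 801 mod 8 = 1, 801 mod 15 = 6.

x ≡ 801 (mod 840).


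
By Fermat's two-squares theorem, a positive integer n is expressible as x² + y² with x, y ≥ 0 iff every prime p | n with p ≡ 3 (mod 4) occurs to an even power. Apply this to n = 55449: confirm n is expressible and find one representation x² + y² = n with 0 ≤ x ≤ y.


Step 1: Factor n = 55449 = 3^2 · 61 · 101.
Step 2: Check the mod-4 condition on each prime factor: 3 ≡ 3 (mod 4), exponent 2 (must be even); 61 ≡ 1 (mod 4), exponent 1; 101 ≡ 1 (mod 4), exponent 1.
All primes ≡ 3 (mod 4) appear to even exponent (or don't appear), so by the two-squares theorem n IS expressible as a sum of two squares.
Step 3: Build a representation. Group n = k² · m with k = 3 and m = 61 · 101 = 6161 (a product of primes ≡ 1 (mod 4)); a representation of m scales to one of n via (k·x)² + (k·y)² = k²(x² + y²). Each prime p ≡ 1 (mod 4) is itself a sum of two squares; find a² by testing p − a² for a perfect square:
  61: 61 − 1² = 60, 61 − 2² = 57, 61 − 3² = 52, 61 − 4² = 45, 61 − 5² = 36 = 6² ⇒ 61 = 5² + 6².
  101: 101 − 1² = 100 = 10² ⇒ 101 = 1² + 10².
  Combine using the Brahmagupta–Fibonacci identity (a² + b²)(c² + d²) = (ac − bd)² + (ad + bc)² = (ac + bd)² + (ad − bc)²:
  61 · 101 = 6161: from (5² + 6²)(1² + 10²), take (5·1 − 6·10, 5·10 + 6·1) = (5 − 60, 50 + 6) = (-55, 56); dropping signs (only squares matter) gives (55, 56); check 55² + 56² = 3025 + 3136 = 6161 ✓.
  Scale by k = 3: (3·55, 3·56) = (165, 168).
Step 4: Order so x ≤ y and verify: 165² + 168² = 27225 + 28224 = 55449 = n. ✓

n = 55449 = 165² + 168² (one valid representation with x ≤ y).


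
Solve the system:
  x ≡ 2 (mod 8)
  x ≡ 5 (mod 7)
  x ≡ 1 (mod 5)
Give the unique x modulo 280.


Moduli 8, 7, 5 are pairwise coprime; by CRT there is a unique solution modulo M = 8 · 7 · 5 = 280.
Solve pairwise, accumulating the modulus:
  Start with x ≡ 2 (mod 8).
  Combine with x ≡ 5 (mod 7): since gcd(8, 7) = 1, we get a unique residue mod 56.
    Write x = 2 + 8·t and substitute into x ≡ 5 (mod 7): 8·t ≡ 5 − 2 = 3 (mod 7).
    Reduce coefficients mod 7: 1·t ≡ 3 (mod 7).
    So t ≡ 3 (mod 7).
    Then x = 2 + 8·3 = 26, valid modulo lcm(8, 7) = 56: x ≡ 26 (mod 56).
  Combine with x ≡ 1 (mod 5): since gcd(56, 5) = 1, we get a unique residue mod 280.
    Write x = 26 + 56·t and substitute into x ≡ 1 (mod 5): 56·t ≡ 1 − 26 = -25 (mod 5).
    Reduce coefficients mod 5: 1·t ≡ 0 (mod 5).
    So t ≡ 0 (mod 5).
    Then x = 26 + 56·0 = 26, valid modulo lcm(56, 5) = 280: x ≡ 26 (mod 280).
Verify: 26 mod 8 = 2 ✓, 26 mod 7 = 5 ✓, 26 mod 5 = 1 ✓.

x ≡ 26 (mod 280).


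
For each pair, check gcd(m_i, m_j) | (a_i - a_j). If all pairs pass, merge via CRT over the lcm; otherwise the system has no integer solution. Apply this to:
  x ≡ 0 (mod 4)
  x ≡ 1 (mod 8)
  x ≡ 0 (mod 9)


Moduli 4, 8, 9 are not pairwise coprime, so CRT works modulo lcm(m_i) when all pairwise compatibility conditions hold.
Pairwise compatibility: gcd(m_i, m_j) must divide a_i - a_j for every pair.
Merge one congruence at a time:
  Start: x ≡ 0 (mod 4).
  Combine with x ≡ 1 (mod 8): gcd(4, 8) = 4, and 1 - 0 = 1 is NOT divisible by 4.
    ⇒ system is inconsistent (no integer solution).

No solution (the system is inconsistent).


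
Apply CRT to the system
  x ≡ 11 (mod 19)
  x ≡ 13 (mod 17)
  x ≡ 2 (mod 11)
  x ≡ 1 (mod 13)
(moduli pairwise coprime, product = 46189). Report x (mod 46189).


Product of moduli M = 19 · 17 · 11 · 13 = 46189.
Merge one congruence at a time:
  Start: x ≡ 11 (mod 19).
  Combine with x ≡ 13 (mod 17); new modulus lcm = 323.
    Write x = 11 + 19·t and substitute into x ≡ 13 (mod 17): 19·t ≡ 13 − 11 = 2 (mod 17).
    Reduce coefficients mod 17: 2·t ≡ 2 (mod 17).
    The inverse of 2 mod 17 is 9 (since 2·9 = 18 = 1·17 + 1), so t ≡ 9·2 = 18 ≡ 1 (mod 17).
    Then x = 11 + 19·1 = 30, valid modulo lcm(19, 17) = 323: x ≡ 30 (mod 323).
  Combine with x ≡ 2 (mod 11); new modulus lcm = 3553.
    Write x = 30 + 323·t and substitute into x ≡ 2 (mod 11): 323·t ≡ 2 − 30 = -28 (mod 11).
    Reduce coefficients mod 11: 4·t ≡ 5 (mod 11).
    The inverse of 4 mod 11 is 3 (since 4·3 = 12 = 1·11 + 1), so t ≡ 3·5 = 15 ≡ 4 (mod 11).
    Then x = 30 + 323·4 = 1322, valid modulo lcm(323, 11) = 3553: x ≡ 1322 (mod 3553).
  Combine with x ≡ 1 (mod 13); new modulus lcm = 46189.
    Write x = 1322 + 3553·t and substitute into x ≡ 1 (mod 13): 3553·t ≡ 1 − 1322 = -1321 (mod 13).
    Reduce coefficients mod 13: 4·t ≡ 5 (mod 13).
    The inverse of 4 mod 13 is 10 (since 4·10 = 40 = 3·13 + 1), so t ≡ 10·5 = 50 ≡ 11 (mod 13).
    Then x = 1322 + 3553·11 = 40405, valid modulo lcm(3553, 13) = 46189: x ≡ 40405 (mod 46189).
Verify against each original: 40405 mod 19 = 11, 40405 mod 17 = 13, 40405 mod 11 = 2, 40405 mod 13 = 1.

x ≡ 40405 (mod 46189).


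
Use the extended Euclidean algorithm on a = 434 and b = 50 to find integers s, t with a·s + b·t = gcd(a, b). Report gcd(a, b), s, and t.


Euclidean algorithm on (434, 50) — divide until remainder is 0:
  434 = 8 · 50 + 34
  50 = 1 · 34 + 16
  34 = 2 · 16 + 2
  16 = 8 · 2 + 0
gcd(434, 50) = 2.
Track Bezout coefficients alongside the remainders: start with r₀ = 434 = a·1 + b·0 (s = 1, t = 0) and r₁ = 50 = a·0 + b·1 (s = 0, t = 1); each new remainder r_{k+1} = r_{k-1} − q_k·r_k inherits s_{k+1} = s_{k-1} − q_k·s_k, t_{k+1} = t_{k-1} − q_k·t_k, so r_k = a·s_k + b·t_k at every step:
  q = 8: r = 34, s = 1 − 8·0 = 1, t = 0 − 8·1 = -8  (check: 434·1 + 50·(-8) = 34)
  q = 1: r = 16, s = 0 − 1·1 = -1, t = 1 − 1·(-8) = 9  (check: 434·(-1) + 50·9 = 16)
  q = 2: r = 2, s = 1 − 2·(-1) = 3, t = -8 − 2·9 = -26  (check: 434·3 + 50·(-26) = 2)
The row with r = 2 (the gcd) gives the Bezout coefficients s = 3, t = -26.
Result: 434 · (3) + 50 · (-26) = 2.

gcd(434, 50) = 2; s = 3, t = -26 (check: 434·3 + 50·(-26) = 2).


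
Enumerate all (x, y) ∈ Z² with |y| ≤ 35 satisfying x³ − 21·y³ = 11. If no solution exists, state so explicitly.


The equation is x³ - 21y³ = 11. For fixed y, x³ = 21·y³ + 11, so a solution requires the RHS to be a perfect cube.
Strategy: iterate y from -35 to 35, compute RHS = 21·y³ + 11, and check whether it is a (positive or negative) perfect cube.
Check small values of y:
  y = 0: RHS = 11 is not a perfect cube.
  y = 1: RHS = 32 is not a perfect cube.
  y = -1: RHS = -10 is not a perfect cube.
  y = 2: RHS = 179 is not a perfect cube.
  y = -2: RHS = -157 is not a perfect cube.
  y = 3: RHS = 578 is not a perfect cube.
  y = -3: RHS = -556 is not a perfect cube.
Continuing the search up to |y| = 35 finds no solutions either.
No (x, y) in the scanned range satisfies the equation.

No integer solutions with |y| ≤ 35.


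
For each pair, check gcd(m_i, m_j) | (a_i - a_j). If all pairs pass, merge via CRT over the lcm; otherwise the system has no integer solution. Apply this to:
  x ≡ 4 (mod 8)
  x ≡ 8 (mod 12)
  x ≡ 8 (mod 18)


Moduli 8, 12, 18 are not pairwise coprime, so CRT works modulo lcm(m_i) when all pairwise compatibility conditions hold.
Pairwise compatibility: gcd(m_i, m_j) must divide a_i - a_j for every pair.
Merge one congruence at a time:
  Start: x ≡ 4 (mod 8).
  Combine with x ≡ 8 (mod 12): gcd(8, 12) = 4; 8 - 4 = 4, which IS divisible by 4, so compatible.
    Write x = 4 + 8·t and substitute into x ≡ 8 (mod 12): 8·t ≡ 8 − 4 = 4 (mod 12).
    Divide the congruence (and modulus) by g = 4: 2·t ≡ 1 (mod 3).
    The inverse of 2 mod 3 is 2 (since 2·2 = 4 = 1·3 + 1), so t ≡ 2·1 = 2 ≡ 2 (mod 3).
    Then x = 4 + 8·2 = 20, valid modulo lcm(8, 12) = 24: x ≡ 20 (mod 24).
  Combine with x ≡ 8 (mod 18): gcd(24, 18) = 6; 8 - 20 = -12, which IS divisible by 6, so compatible.
    Write x = 20 + 24·t and substitute into x ≡ 8 (mod 18): 24·t ≡ 8 − 20 = -12 (mod 18).
    Divide the congruence (and modulus) by g = 6: 4·t ≡ -2 (mod 3).
    Reduce coefficients mod 3: 1·t ≡ 1 (mod 3).
    So t ≡ 1 (mod 3).
    Then x = 20 + 24·1 = 44, valid modulo lcm(24, 18) = 72: x ≡ 44 (mod 72).
Verify: 44 mod 8 = 4, 44 mod 12 = 8, 44 mod 18 = 8.

x ≡ 44 (mod 72).


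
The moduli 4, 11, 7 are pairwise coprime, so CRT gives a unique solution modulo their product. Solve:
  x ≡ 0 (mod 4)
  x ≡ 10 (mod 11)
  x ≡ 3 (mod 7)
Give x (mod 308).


Moduli 4, 11, 7 are pairwise coprime; by CRT there is a unique solution modulo M = 4 · 11 · 7 = 308.
Solve pairwise, accumulating the modulus:
  Start with x ≡ 0 (mod 4).
  Combine with x ≡ 10 (mod 11): since gcd(4, 11) = 1, we get a unique residue mod 44.
    Write x = 0 + 4·t and substitute into x ≡ 10 (mod 11): 4·t ≡ 10 − 0 = 10 (mod 11).
    The inverse of 4 mod 11 is 3 (since 4·3 = 12 = 1·11 + 1), so t ≡ 3·10 = 30 ≡ 8 (mod 11).
    Then x = 0 + 4·8 = 32, valid modulo lcm(4, 11) = 44: x ≡ 32 (mod 44).
  Combine with x ≡ 3 (mod 7): since gcd(44, 7) = 1, we get a unique residue mod 308.
    Write x = 32 + 44·t and substitute into x ≡ 3 (mod 7): 44·t ≡ 3 − 32 = -29 (mod 7).
    Reduce coefficients mod 7: 2·t ≡ 6 (mod 7).
    The inverse of 2 mod 7 is 4 (since 2·4 = 8 = 1·7 + 1), so t ≡ 4·6 = 24 ≡ 3 (mod 7).
    Then x = 32 + 44·3 = 164, valid modulo lcm(44, 7) = 308: x ≡ 164 (mod 308).
Verify: 164 mod 4 = 0 ✓, 164 mod 11 = 10 ✓, 164 mod 7 = 3 ✓.

x ≡ 164 (mod 308).


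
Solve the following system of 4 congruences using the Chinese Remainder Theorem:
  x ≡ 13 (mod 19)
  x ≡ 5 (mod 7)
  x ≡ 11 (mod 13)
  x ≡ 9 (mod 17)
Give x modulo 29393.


Product of moduli M = 19 · 7 · 13 · 17 = 29393.
Merge one congruence at a time:
  Start: x ≡ 13 (mod 19).
  Combine with x ≡ 5 (mod 7); new modulus lcm = 133.
    Write x = 13 + 19·t and substitute into x ≡ 5 (mod 7): 19·t ≡ 5 − 13 = -8 (mod 7).
    Reduce coefficients mod 7: 5·t ≡ 6 (mod 7).
    The inverse of 5 mod 7 is 3 (since 5·3 = 15 = 2·7 + 1), so t ≡ 3·6 = 18 ≡ 4 (mod 7).
    Then x = 13 + 19·4 = 89, valid modulo lcm(19, 7) = 133: x ≡ 89 (mod 133).
  Combine with x ≡ 11 (mod 13); new modulus lcm = 1729.
    Write x = 89 + 133·t and substitute into x ≡ 11 (mod 13): 133·t ≡ 11 − 89 = -78 (mod 13).
    Reduce coefficients mod 13: 3·t ≡ 0 (mod 13).
    The inverse of 3 mod 13 is 9 (since 3·9 = 27 = 2·13 + 1), so t ≡ 9·0 = 0 ≡ 0 (mod 13).
    Then x = 89 + 133·0 = 89, valid modulo lcm(133, 13) = 1729: x ≡ 89 (mod 1729).
  Combine with x ≡ 9 (mod 17); new modulus lcm = 29393.
    Write x = 89 + 1729·t and substitute into x ≡ 9 (mod 17): 1729·t ≡ 9 − 89 = -80 (mod 17).
    Reduce coefficients mod 17: 12·t ≡ 5 (mod 17).
    The inverse of 12 mod 17 is 10 (since 12·10 = 120 = 7·17 + 1), so t ≡ 10·5 = 50 ≡ 16 (mod 17).
    Then x = 89 + 1729·16 = 27753, valid modulo lcm(1729, 17) = 29393: x ≡ 27753 (mod 29393).
Verify against each original: 27753 mod 19 = 13, 27753 mod 7 = 5, 27753 mod 13 = 11, 27753 mod 17 = 9.

x ≡ 27753 (mod 29393).
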